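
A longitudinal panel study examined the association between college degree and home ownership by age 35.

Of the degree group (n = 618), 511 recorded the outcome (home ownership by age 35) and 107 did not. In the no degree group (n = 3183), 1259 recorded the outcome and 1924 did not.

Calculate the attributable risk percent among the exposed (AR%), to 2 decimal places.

From the description: a = 511, b = 107, c = 1259, d = 1924.
Risk in exposed = 511/618 = 0.82686; risk in unexposed = 1259/3183 = 0.39554.
RR = 0.82686/0.39554 = 2.09047
AR% = (RR − 1)/RR × 100 = (2.09047 − 1)/2.09047 × 100 = 52.1638%

52.16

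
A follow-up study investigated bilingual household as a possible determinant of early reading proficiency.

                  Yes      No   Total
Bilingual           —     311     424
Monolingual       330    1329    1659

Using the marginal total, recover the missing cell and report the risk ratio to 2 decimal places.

1.34

The missing cell is in the exposed row: 424 − 311 = 113.
So a = 113, b = 311, c = 330, d = 1329.
RR = [a/(a+b)] / [c/(c+d)] = (113/424) / (330/1659) = 0.26651/0.19892 = 1.33982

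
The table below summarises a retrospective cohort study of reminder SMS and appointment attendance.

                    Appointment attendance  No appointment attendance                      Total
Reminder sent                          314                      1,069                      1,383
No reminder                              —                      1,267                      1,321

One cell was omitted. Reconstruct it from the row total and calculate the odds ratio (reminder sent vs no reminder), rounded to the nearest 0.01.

The missing cell is in the unexposed row: 1321 − 1267 = 54.
So a = 314, b = 1069, c = 54, d = 1267.
OR = (a·d)/(b·c) = (314 × 1267) / (1069 × 54) = 397838 / 57726 = 6.89183

6.89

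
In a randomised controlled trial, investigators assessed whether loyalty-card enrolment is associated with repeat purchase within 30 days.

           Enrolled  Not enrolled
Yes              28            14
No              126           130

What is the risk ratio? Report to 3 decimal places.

1.870

Reading the table with exposure as columns: a = 28 (Enrolled, case), b = 126 (Enrolled, non-case), c = 14 (Not enrolled, case), d = 130.
Risk in exposed = 28/154 = 0.18182; risk in unexposed = 14/144 = 0.09722.
RR = 0.18182 / 0.09722 = 1.87013
The risk among the exposed is 1.87 times that among the unexposed.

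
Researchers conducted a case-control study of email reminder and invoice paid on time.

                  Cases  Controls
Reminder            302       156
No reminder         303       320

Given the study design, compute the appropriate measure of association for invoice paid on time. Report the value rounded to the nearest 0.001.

2.045

Cells: a = 302, b = 156, c = 303, d = 320.
This is a case-control study: participants were sampled on outcome status, so risks in the source population cannot be estimated directly — relative risk is not valid here. The odds ratio is the appropriate measure.
OR = (a·d)/(b·c) = (302 × 320) / (156 × 303) = 96640 / 47268 = 2.04451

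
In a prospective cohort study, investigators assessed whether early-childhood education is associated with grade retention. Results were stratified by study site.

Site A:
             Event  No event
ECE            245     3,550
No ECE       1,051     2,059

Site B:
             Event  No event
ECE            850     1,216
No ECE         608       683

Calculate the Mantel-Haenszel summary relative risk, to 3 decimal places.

RR_MH = Σ(aᵢ·n₀ᵢ/nᵢ) / Σ(cᵢ·n₁ᵢ/nᵢ), with n₁ᵢ = aᵢ+bᵢ (exposed), n₀ᵢ = cᵢ+dᵢ (unexposed), nᵢ = n₁ᵢ+n₀ᵢ.
Stratum 1 (Site A): n₁ = 3795, n₀ = 3110, n = 6905; a·n₀/n = 245·3110/6905 = 110.3476; c·n₁/n = 1051·3795/6905 = 577.6314
Stratum 2 (Site B): n₁ = 2066, n₀ = 1291, n = 3357; a·n₀/n = 850·1291/3357 = 326.8841; c·n₁/n = 608·2066/3357 = 374.1817
RR_MH = (110.3476 + 326.8841) / (577.6314 + 374.1817) = 437.2317 / 951.8131 = 0.45937

0.459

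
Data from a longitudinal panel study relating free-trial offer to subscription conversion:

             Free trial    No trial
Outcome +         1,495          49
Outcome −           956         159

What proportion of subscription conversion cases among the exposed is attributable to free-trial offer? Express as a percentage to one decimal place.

61.4

Reading the table with exposure as columns: a = 1495 (Free trial, case), b = 956 (Free trial, non-case), c = 49 (No trial, case), d = 159.
Risk in exposed = 1495/2451 = 0.60996; risk in unexposed = 49/208 = 0.23558.
RR = 0.60996/0.23558 = 2.58920
AR% = (RR − 1)/RR × 100 = (2.58920 − 1)/2.58920 × 100 = 61.3780%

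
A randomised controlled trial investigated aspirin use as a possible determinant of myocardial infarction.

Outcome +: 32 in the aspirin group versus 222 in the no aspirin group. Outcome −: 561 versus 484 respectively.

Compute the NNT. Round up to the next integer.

4

Risk in treated group = 32/593 = 0.05396; risk in control = 222/706 = 0.31445.
Absolute risk reduction = 0.31445 − 0.05396 = 0.26048
NNT = 1 / ARR = 1 / 0.26048 = 3.839 → round up → 4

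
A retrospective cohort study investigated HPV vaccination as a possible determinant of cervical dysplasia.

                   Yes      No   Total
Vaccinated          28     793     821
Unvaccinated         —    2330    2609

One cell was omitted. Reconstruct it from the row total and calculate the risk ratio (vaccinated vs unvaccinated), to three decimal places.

The missing cell is in the unexposed row: 2609 − 2330 = 279.
So a = 28, b = 793, c = 279, d = 2330.
RR = [a/(a+b)] / [c/(c+d)] = (28/821) / (279/2609) = 0.03410/0.10694 = 0.31892

0.319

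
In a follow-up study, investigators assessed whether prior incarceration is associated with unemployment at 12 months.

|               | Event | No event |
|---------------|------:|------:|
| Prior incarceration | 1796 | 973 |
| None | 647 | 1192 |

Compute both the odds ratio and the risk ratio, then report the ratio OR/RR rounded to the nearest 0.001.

Cells: a = 1796, b = 973, c = 647, d = 1192.
OR = (1796·1192)/(973·647) = 2140832/629531 = 3.40068
Risk in exposed = 1796/2769 = 0.64861; risk in unexposed = 647/1839 = 0.35182; RR = 1.84358
OR/RR = 3.40068 / 1.84358 = 1.84461
The outcome is not rare, so the OR lies further from 1 than the RR.

1.845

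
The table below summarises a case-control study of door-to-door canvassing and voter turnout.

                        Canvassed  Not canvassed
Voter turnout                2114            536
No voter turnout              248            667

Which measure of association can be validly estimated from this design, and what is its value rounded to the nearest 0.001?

10.608

Reading the table with exposure as columns: a = 2114 (Canvassed, case), b = 248 (Canvassed, non-case), c = 536 (Not canvassed, case), d = 667.
This is a case-control study: participants were sampled on outcome status, so risks in the source population cannot be estimated directly — relative risk is not valid here. The odds ratio is the appropriate measure.
OR = (a·d)/(b·c) = (2114 × 667) / (248 × 536) = 1410038 / 132928 = 10.60753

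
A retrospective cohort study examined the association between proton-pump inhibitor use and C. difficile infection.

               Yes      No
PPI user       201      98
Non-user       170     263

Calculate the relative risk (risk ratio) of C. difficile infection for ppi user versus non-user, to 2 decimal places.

Cells: a = 201, b = 98, c = 170, d = 263.
Risk in exposed = 201/299 = 0.67224; risk in unexposed = 170/433 = 0.39261.
RR = 0.67224 / 0.39261 = 1.71224
The risk among the exposed is 1.71 times that among the unexposed.

1.71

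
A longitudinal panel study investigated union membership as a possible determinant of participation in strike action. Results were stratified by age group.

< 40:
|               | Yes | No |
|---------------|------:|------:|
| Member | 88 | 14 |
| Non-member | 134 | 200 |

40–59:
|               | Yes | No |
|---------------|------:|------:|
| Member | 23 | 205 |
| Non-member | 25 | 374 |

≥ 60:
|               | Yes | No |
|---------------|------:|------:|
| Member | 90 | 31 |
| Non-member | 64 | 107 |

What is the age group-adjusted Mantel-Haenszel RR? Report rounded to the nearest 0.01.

RR_MH = Σ(aᵢ·n₀ᵢ/nᵢ) / Σ(cᵢ·n₁ᵢ/nᵢ), with n₁ᵢ = aᵢ+bᵢ (exposed), n₀ᵢ = cᵢ+dᵢ (unexposed), nᵢ = n₁ᵢ+n₀ᵢ.
Stratum 1 (< 40): n₁ = 102, n₀ = 334, n = 436; a·n₀/n = 88·334/436 = 67.4128; c·n₁/n = 134·102/436 = 31.3486
Stratum 2 (40–59): n₁ = 228, n₀ = 399, n = 627; a·n₀/n = 23·399/627 = 14.6364; c·n₁/n = 25·228/627 = 9.0909
Stratum 3 (≥ 60): n₁ = 121, n₀ = 171, n = 292; a·n₀/n = 90·171/292 = 52.7055; c·n₁/n = 64·121/292 = 26.5205
RR_MH = (67.4128 + 14.6364 + 52.7055) / (31.3486 + 9.0909 + 26.5205) = 134.7547 / 66.9601 = 2.01246

2.01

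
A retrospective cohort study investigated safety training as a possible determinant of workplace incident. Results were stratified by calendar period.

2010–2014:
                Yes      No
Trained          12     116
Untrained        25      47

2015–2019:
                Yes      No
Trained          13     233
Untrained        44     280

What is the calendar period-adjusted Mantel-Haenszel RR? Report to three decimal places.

0.335

RR_MH = Σ(aᵢ·n₀ᵢ/nᵢ) / Σ(cᵢ·n₁ᵢ/nᵢ), with n₁ᵢ = aᵢ+bᵢ (exposed), n₀ᵢ = cᵢ+dᵢ (unexposed), nᵢ = n₁ᵢ+n₀ᵢ.
Stratum 1 (2010–2014): n₁ = 128, n₀ = 72, n = 200; a·n₀/n = 12·72/200 = 4.3200; c·n₁/n = 25·128/200 = 16.0000
Stratum 2 (2015–2019): n₁ = 246, n₀ = 324, n = 570; a·n₀/n = 13·324/570 = 7.3895; c·n₁/n = 44·246/570 = 18.9895
RR_MH = (4.3200 + 7.3895) / (16.0000 + 18.9895) = 11.7095 / 34.9895 = 0.33466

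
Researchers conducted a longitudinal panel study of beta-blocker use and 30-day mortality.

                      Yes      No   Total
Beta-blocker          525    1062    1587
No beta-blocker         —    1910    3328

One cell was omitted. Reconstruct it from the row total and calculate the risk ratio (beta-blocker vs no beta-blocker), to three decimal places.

The missing cell is in the unexposed row: 3328 − 1910 = 1418.
So a = 525, b = 1062, c = 1418, d = 1910.
RR = [a/(a+b)] / [c/(c+d)] = (525/1587) / (1418/3328) = 0.33081/0.42608 = 0.77641

0.776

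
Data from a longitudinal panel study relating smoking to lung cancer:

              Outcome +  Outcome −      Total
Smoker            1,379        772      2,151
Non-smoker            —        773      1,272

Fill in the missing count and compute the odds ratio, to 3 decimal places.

The missing cell is in the unexposed row: 1272 − 773 = 499.
So a = 1379, b = 772, c = 499, d = 773.
OR = (a·d)/(b·c) = (1379 × 773) / (772 × 499) = 1065967 / 385228 = 2.76711

2.767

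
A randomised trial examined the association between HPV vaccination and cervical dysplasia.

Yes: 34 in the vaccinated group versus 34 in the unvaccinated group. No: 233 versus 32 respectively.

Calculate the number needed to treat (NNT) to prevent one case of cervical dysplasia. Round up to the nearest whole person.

Risk in treated group = 34/267 = 0.12734; risk in control = 34/66 = 0.51515.
Absolute risk reduction = 0.51515 − 0.12734 = 0.38781
NNT = 1 / ARR = 1 / 0.38781 = 2.579 → round up → 3

3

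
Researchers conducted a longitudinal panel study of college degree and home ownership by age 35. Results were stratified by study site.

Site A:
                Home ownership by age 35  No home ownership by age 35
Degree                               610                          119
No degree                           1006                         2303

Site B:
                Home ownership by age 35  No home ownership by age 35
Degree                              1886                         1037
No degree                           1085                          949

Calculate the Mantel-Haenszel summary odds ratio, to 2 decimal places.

2.76

OR_MH = Σ(aᵢdᵢ/nᵢ) / Σ(bᵢcᵢ/nᵢ), where nᵢ is the stratum total.
Stratum 1 (Site A): n = 4038; a·d/n = 610·2303/4038 = 347.9024; b·c/n = 119·1006/4038 = 29.6469
Stratum 2 (Site B): n = 4957; a·d/n = 1886·949/4957 = 361.0680; b·c/n = 1037·1085/4957 = 226.9810
OR_MH = (347.9024 + 361.0680) / (29.6469 + 226.9810) = 708.9704 / 256.6279 = 2.76264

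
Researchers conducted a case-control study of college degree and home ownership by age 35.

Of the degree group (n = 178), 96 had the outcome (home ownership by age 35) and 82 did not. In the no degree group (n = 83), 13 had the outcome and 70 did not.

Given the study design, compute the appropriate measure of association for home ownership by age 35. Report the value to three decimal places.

6.304

From the description: a = 96, b = 82, c = 13, d = 70.
This is a case-control study: participants were sampled on outcome status, so risks in the source population cannot be estimated directly — relative risk is not valid here. The odds ratio is the appropriate measure.
OR = (a·d)/(b·c) = (96 × 70) / (82 × 13) = 6720 / 1066 = 6.30394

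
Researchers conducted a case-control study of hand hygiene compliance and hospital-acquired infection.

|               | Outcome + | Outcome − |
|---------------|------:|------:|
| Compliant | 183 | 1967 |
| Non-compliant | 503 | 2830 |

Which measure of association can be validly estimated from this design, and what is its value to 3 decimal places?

0.523

Cells: a = 183, b = 1967, c = 503, d = 2830.
This is a case-control study: participants were sampled on outcome status, so risks in the source population cannot be estimated directly — relative risk is not valid here. The odds ratio is the appropriate measure.
OR = (a·d)/(b·c) = (183 × 2830) / (1967 × 503) = 517890 / 989401 = 0.52344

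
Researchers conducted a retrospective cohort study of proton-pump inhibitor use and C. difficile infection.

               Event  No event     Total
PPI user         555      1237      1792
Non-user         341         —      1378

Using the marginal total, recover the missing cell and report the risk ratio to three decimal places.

The missing cell is in the unexposed row: 1378 − 341 = 1037.
So a = 555, b = 1237, c = 341, d = 1037.
RR = [a/(a+b)] / [c/(c+d)] = (555/1792) / (341/1378) = 0.30971/0.24746 = 1.25155

1.252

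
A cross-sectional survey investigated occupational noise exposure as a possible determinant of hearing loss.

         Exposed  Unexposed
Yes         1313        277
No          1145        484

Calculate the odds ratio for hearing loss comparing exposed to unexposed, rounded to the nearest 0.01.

2.00

Reading the table with exposure as columns: a = 1313 (Exposed, case), b = 1145 (Exposed, non-case), c = 277 (Unexposed, case), d = 484.
OR = (a·d)/(b·c) = (1313 × 484) / (1145 × 277) = 635492 / 317165 = 2.00366
The odds of hearing loss are about 2.00 times as high in the exposed group.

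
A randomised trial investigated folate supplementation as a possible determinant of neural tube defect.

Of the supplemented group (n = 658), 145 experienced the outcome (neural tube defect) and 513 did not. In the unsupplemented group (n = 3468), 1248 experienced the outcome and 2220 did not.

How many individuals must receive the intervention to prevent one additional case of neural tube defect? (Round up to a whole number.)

Risk in treated group = 145/658 = 0.22036; risk in control = 1248/3468 = 0.35986.
Absolute risk reduction = 0.35986 − 0.22036 = 0.13950
NNT = 1 / ARR = 1 / 0.13950 = 7.169 → round up → 8

8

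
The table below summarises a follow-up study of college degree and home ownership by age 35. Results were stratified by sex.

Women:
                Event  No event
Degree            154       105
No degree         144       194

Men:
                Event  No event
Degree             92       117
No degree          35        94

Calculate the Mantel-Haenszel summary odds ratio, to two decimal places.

2.02

OR_MH = Σ(aᵢdᵢ/nᵢ) / Σ(bᵢcᵢ/nᵢ), where nᵢ is the stratum total.
Stratum 1 (Women): n = 597; a·d/n = 154·194/597 = 50.0436; b·c/n = 105·144/597 = 25.3266
Stratum 2 (Men): n = 338; a·d/n = 92·94/338 = 25.5858; b·c/n = 117·35/338 = 12.1154
OR_MH = (50.0436 + 25.5858) / (25.3266 + 12.1154) = 75.6293 / 37.4420 = 2.01991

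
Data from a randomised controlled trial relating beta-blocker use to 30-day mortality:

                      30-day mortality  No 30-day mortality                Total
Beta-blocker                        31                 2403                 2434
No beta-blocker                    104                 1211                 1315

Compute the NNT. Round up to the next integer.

Risk in treated group = 31/2434 = 0.01274; risk in control = 104/1315 = 0.07909.
Absolute risk reduction = 0.07909 − 0.01274 = 0.06635
NNT = 1 / ARR = 1 / 0.06635 = 15.071 → round up → 16

16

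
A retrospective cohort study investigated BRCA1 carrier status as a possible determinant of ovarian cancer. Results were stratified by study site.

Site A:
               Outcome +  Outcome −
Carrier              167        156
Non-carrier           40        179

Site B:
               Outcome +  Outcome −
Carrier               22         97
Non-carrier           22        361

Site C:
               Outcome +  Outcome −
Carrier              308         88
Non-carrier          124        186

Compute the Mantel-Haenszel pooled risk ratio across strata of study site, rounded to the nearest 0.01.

RR_MH = Σ(aᵢ·n₀ᵢ/nᵢ) / Σ(cᵢ·n₁ᵢ/nᵢ), with n₁ᵢ = aᵢ+bᵢ (exposed), n₀ᵢ = cᵢ+dᵢ (unexposed), nᵢ = n₁ᵢ+n₀ᵢ.
Stratum 1 (Site A): n₁ = 323, n₀ = 219, n = 542; a·n₀/n = 167·219/542 = 67.4779; c·n₁/n = 40·323/542 = 23.8376
Stratum 2 (Site B): n₁ = 119, n₀ = 383, n = 502; a·n₀/n = 22·383/502 = 16.7849; c·n₁/n = 22·119/502 = 5.2151
Stratum 3 (Site C): n₁ = 396, n₀ = 310, n = 706; a·n₀/n = 308·310/706 = 135.2408; c·n₁/n = 124·396/706 = 69.5524
RR_MH = (67.4779 + 16.7849 + 135.2408) / (23.8376 + 5.2151 + 69.5524) = 219.5035 / 98.6052 = 2.22608

2.23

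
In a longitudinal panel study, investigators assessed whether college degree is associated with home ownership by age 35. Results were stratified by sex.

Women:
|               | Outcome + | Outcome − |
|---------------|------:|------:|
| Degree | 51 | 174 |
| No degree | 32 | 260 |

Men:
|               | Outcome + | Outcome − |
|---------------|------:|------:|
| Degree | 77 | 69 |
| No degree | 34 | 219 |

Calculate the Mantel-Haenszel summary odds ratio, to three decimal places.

OR_MH = Σ(aᵢdᵢ/nᵢ) / Σ(bᵢcᵢ/nᵢ), where nᵢ is the stratum total.
Stratum 1 (Women): n = 517; a·d/n = 51·260/517 = 25.6480; b·c/n = 174·32/517 = 10.7698
Stratum 2 (Men): n = 399; a·d/n = 77·219/399 = 42.2632; b·c/n = 69·34/399 = 5.8797
OR_MH = (25.6480 + 42.2632) / (10.7698 + 5.8797) = 67.9111 / 16.6495 = 4.07886

4.079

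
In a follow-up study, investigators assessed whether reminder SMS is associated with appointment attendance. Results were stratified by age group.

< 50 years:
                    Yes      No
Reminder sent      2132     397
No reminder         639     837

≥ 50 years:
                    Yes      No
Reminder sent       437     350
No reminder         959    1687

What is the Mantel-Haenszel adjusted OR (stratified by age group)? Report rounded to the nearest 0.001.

OR_MH = Σ(aᵢdᵢ/nᵢ) / Σ(bᵢcᵢ/nᵢ), where nᵢ is the stratum total.
Stratum 1 (< 50 years): n = 4005; a·d/n = 2132·837/4005 = 445.5640; b·c/n = 397·639/4005 = 63.3416
Stratum 2 (≥ 50 years): n = 3433; a·d/n = 437·1687/3433 = 214.7448; b·c/n = 350·959/3433 = 97.7716
OR_MH = (445.5640 + 214.7448) / (63.3416 + 97.7716) = 660.3089 / 161.1132 = 4.09842

4.098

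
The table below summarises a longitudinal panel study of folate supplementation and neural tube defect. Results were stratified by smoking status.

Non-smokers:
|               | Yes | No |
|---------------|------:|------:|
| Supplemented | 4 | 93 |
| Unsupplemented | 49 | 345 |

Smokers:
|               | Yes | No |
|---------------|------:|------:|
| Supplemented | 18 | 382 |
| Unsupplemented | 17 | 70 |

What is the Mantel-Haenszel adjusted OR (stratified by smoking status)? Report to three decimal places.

OR_MH = Σ(aᵢdᵢ/nᵢ) / Σ(bᵢcᵢ/nᵢ), where nᵢ is the stratum total.
Stratum 1 (Non-smokers): n = 491; a·d/n = 4·345/491 = 2.8106; b·c/n = 93·49/491 = 9.2811
Stratum 2 (Smokers): n = 487; a·d/n = 18·70/487 = 2.5873; b·c/n = 382·17/487 = 13.3347
OR_MH = (2.8106 + 2.5873) / (9.2811 + 13.3347) = 5.3979 / 22.6158 = 0.23868

0.239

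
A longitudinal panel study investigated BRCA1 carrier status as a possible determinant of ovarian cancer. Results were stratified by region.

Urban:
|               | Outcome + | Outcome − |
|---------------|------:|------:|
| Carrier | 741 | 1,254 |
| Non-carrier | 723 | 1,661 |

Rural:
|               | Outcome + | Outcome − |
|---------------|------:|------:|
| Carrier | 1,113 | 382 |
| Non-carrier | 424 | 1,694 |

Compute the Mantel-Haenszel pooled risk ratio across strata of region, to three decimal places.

2.092

RR_MH = Σ(aᵢ·n₀ᵢ/nᵢ) / Σ(cᵢ·n₁ᵢ/nᵢ), with n₁ᵢ = aᵢ+bᵢ (exposed), n₀ᵢ = cᵢ+dᵢ (unexposed), nᵢ = n₁ᵢ+n₀ᵢ.
Stratum 1 (Urban): n₁ = 1995, n₀ = 2384, n = 4379; a·n₀/n = 741·2384/4379 = 403.4127; c·n₁/n = 723·1995/4379 = 329.3868
Stratum 2 (Rural): n₁ = 1495, n₀ = 2118, n = 3613; a·n₀/n = 1113·2118/3613 = 652.4589; c·n₁/n = 424·1495/3613 = 175.4442
RR_MH = (403.4127 + 652.4589) / (329.3868 + 175.4442) = 1055.8715 / 504.8311 = 2.09153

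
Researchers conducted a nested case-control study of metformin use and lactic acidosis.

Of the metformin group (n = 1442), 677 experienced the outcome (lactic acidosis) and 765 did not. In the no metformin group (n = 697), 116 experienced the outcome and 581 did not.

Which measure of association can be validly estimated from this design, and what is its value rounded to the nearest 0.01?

4.43

From the description: a = 677, b = 765, c = 116, d = 581.
This is a nested case-control study: participants were sampled on outcome status, so risks in the source population cannot be estimated directly — relative risk is not valid here. The odds ratio is the appropriate measure.
OR = (a·d)/(b·c) = (677 × 581) / (765 × 116) = 393337 / 88740 = 4.43247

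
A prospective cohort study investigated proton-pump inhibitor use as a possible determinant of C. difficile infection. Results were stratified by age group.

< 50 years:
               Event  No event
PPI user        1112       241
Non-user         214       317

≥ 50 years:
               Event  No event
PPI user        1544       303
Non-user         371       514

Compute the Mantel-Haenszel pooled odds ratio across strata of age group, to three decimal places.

6.970

OR_MH = Σ(aᵢdᵢ/nᵢ) / Σ(bᵢcᵢ/nᵢ), where nᵢ is the stratum total.
Stratum 1 (< 50 years): n = 1884; a·d/n = 1112·317/1884 = 187.1040; b·c/n = 241·214/1884 = 27.3747
Stratum 2 (≥ 50 years): n = 2732; a·d/n = 1544·514/2732 = 290.4890; b·c/n = 303·371/2732 = 41.1468
OR_MH = (187.1040 + 290.4890) / (27.3747 + 41.1468) = 477.5931 / 68.5215 = 6.96997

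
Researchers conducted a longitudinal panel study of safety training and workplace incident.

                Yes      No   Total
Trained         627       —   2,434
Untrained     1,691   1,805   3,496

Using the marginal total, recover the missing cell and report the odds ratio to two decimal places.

The missing cell is in the exposed row: 2434 − 627 = 1807.
So a = 627, b = 1807, c = 1691, d = 1805.
OR = (a·d)/(b·c) = (627 × 1805) / (1807 × 1691) = 1131735 / 3055637 = 0.37038

0.37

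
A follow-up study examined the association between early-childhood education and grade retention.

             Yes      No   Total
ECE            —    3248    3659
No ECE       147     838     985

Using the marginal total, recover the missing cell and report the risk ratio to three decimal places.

0.753

The missing cell is in the exposed row: 3659 − 3248 = 411.
So a = 411, b = 3248, c = 147, d = 838.
RR = [a/(a+b)] / [c/(c+d)] = (411/3659) / (147/985) = 0.11233/0.14924 = 0.75266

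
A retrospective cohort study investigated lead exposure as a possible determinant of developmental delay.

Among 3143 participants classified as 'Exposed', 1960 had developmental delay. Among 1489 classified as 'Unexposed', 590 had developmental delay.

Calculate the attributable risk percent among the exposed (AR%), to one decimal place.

From the description: a = 1960, b = 1183, c = 590, d = 899.
Risk in exposed = 1960/3143 = 0.62361; risk in unexposed = 590/1489 = 0.39624.
RR = 0.62361/0.39624 = 1.57382
AR% = (RR − 1)/RR × 100 = (1.57382 − 1)/1.57382 × 100 = 36.4602%

36.5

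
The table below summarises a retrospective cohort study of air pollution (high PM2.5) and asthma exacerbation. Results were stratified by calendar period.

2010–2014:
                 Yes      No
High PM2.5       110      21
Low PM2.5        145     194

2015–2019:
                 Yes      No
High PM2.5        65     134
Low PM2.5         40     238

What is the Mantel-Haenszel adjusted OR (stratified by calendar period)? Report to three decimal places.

OR_MH = Σ(aᵢdᵢ/nᵢ) / Σ(bᵢcᵢ/nᵢ), where nᵢ is the stratum total.
Stratum 1 (2010–2014): n = 470; a·d/n = 110·194/470 = 45.4043; b·c/n = 21·145/470 = 6.4787
Stratum 2 (2015–2019): n = 477; a·d/n = 65·238/477 = 32.4319; b·c/n = 134·40/477 = 11.2369
OR_MH = (45.4043 + 32.4319) / (6.4787 + 11.2369) = 77.8361 / 17.7156 = 4.39364

4.394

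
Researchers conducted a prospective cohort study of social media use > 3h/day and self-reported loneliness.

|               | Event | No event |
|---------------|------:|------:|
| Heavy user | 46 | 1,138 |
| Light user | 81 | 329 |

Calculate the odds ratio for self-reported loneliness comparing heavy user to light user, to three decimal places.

Cells: a = 46, b = 1138, c = 81, d = 329.
OR = (a·d)/(b·c) = (46 × 329) / (1138 × 81) = 15134 / 92178 = 0.16418
Exposure is associated with lower odds of self-reported loneliness (OR = 0.16 < 1).

0.164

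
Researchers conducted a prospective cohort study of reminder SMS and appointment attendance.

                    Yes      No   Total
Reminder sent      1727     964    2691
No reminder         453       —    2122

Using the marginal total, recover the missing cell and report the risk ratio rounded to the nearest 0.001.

3.006

The missing cell is in the unexposed row: 2122 − 453 = 1669.
So a = 1727, b = 964, c = 453, d = 1669.
RR = [a/(a+b)] / [c/(c+d)] = (1727/2691) / (453/2122) = 0.64177/0.21348 = 3.00626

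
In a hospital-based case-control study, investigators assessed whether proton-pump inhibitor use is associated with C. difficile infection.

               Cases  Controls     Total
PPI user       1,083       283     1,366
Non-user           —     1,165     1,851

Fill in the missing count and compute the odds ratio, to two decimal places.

The missing cell is in the unexposed row: 1851 − 1165 = 686.
So a = 1083, b = 283, c = 686, d = 1165.
OR = (a·d)/(b·c) = (1083 × 1165) / (283 × 686) = 1261695 / 194138 = 6.49896

6.50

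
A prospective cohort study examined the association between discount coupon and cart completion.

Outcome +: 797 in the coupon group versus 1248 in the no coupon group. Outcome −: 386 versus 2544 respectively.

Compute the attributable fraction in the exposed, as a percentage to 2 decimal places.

From the description: a = 797, b = 386, c = 1248, d = 2544.
Risk in exposed = 797/1183 = 0.67371; risk in unexposed = 1248/3792 = 0.32911.
RR = 0.67371/0.32911 = 2.04704
AR% = (RR − 1)/RR × 100 = (2.04704 − 1)/2.04704 × 100 = 51.1491%

51.15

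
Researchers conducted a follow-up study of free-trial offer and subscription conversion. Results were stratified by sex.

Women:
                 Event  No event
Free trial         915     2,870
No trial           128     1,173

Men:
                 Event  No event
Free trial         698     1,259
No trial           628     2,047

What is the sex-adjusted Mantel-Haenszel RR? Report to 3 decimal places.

RR_MH = Σ(aᵢ·n₀ᵢ/nᵢ) / Σ(cᵢ·n₁ᵢ/nᵢ), with n₁ᵢ = aᵢ+bᵢ (exposed), n₀ᵢ = cᵢ+dᵢ (unexposed), nᵢ = n₁ᵢ+n₀ᵢ.
Stratum 1 (Women): n₁ = 3785, n₀ = 1301, n = 5086; a·n₀/n = 915·1301/5086 = 234.0572; c·n₁/n = 128·3785/5086 = 95.2576
Stratum 2 (Men): n₁ = 1957, n₀ = 2675, n = 4632; a·n₀/n = 698·2675/4632 = 403.0980; c·n₁/n = 628·1957/4632 = 265.3273
RR_MH = (234.0572 + 403.0980) / (95.2576 + 265.3273) = 637.1552 / 360.5849 = 1.76700

1.767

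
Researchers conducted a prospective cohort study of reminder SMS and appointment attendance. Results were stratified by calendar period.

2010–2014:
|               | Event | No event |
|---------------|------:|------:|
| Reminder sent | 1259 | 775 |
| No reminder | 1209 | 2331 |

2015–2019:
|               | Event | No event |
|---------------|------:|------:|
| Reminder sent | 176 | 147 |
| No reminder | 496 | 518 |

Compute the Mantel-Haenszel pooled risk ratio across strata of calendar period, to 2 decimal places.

1.66

RR_MH = Σ(aᵢ·n₀ᵢ/nᵢ) / Σ(cᵢ·n₁ᵢ/nᵢ), with n₁ᵢ = aᵢ+bᵢ (exposed), n₀ᵢ = cᵢ+dᵢ (unexposed), nᵢ = n₁ᵢ+n₀ᵢ.
Stratum 1 (2010–2014): n₁ = 2034, n₀ = 3540, n = 5574; a·n₀/n = 1259·3540/5574 = 799.5802; c·n₁/n = 1209·2034/5574 = 441.1744
Stratum 2 (2015–2019): n₁ = 323, n₀ = 1014, n = 1337; a·n₀/n = 176·1014/1337 = 133.4809; c·n₁/n = 496·323/1337 = 119.8265
RR_MH = (799.5802 + 133.4809) / (441.1744 + 119.8265) = 933.0611 / 561.0009 = 1.66321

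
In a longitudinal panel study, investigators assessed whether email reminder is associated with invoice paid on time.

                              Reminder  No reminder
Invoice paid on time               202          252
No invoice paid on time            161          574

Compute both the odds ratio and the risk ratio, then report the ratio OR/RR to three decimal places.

Reading the table with exposure as columns: a = 202 (Reminder, case), b = 161 (Reminder, non-case), c = 252 (No reminder, case), d = 574.
OR = (202·574)/(161·252) = 115948/40572 = 2.85783
Risk in exposed = 202/363 = 0.55647; risk in unexposed = 252/826 = 0.30508; RR = 1.82400
OR/RR = 2.85783 / 1.82400 = 1.56680
The outcome is not rare, so the OR lies further from 1 than the RR.

1.567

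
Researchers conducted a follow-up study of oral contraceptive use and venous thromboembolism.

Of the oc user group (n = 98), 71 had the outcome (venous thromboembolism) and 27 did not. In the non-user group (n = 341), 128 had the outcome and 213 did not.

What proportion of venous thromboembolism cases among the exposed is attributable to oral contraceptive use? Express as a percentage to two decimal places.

From the description: a = 71, b = 27, c = 128, d = 213.
Risk in exposed = 71/98 = 0.72449; risk in unexposed = 128/341 = 0.37537.
RR = 0.72449/0.37537 = 1.93009
AR% = (RR − 1)/RR × 100 = (1.93009 − 1)/1.93009 × 100 = 48.1888%

48.19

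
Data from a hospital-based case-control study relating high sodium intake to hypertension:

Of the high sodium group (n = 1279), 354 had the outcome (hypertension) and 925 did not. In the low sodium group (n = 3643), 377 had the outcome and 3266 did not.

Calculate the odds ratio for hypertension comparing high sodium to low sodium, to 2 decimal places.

3.32

From the description: a = 354, b = 925, c = 377, d = 3266.
OR = (a·d)/(b·c) = (354 × 3266) / (925 × 377) = 1156164 / 348725 = 3.31540
The odds of hypertension are about 3.32 times as high in the high sodium group.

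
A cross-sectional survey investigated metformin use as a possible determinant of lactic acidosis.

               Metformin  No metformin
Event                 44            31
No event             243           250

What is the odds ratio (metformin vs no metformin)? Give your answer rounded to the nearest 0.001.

Reading the table with exposure as columns: a = 44 (Metformin, case), b = 243 (Metformin, non-case), c = 31 (No metformin, case), d = 250.
OR = (a·d)/(b·c) = (44 × 250) / (243 × 31) = 11000 / 7533 = 1.46024
The odds of lactic acidosis are about 1.46 times as high in the metformin group.

1.460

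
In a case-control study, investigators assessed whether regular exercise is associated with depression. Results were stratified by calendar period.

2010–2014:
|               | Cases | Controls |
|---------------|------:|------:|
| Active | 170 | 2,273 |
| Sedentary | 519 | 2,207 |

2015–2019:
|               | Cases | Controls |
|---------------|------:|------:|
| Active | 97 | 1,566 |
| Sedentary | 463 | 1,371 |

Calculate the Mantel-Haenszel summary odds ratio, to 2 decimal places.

0.25

OR_MH = Σ(aᵢdᵢ/nᵢ) / Σ(bᵢcᵢ/nᵢ), where nᵢ is the stratum total.
Stratum 1 (2010–2014): n = 5169; a·d/n = 170·2207/5169 = 72.5846; b·c/n = 2273·519/5169 = 228.2234
Stratum 2 (2015–2019): n = 3497; a·d/n = 97·1371/3497 = 38.0289; b·c/n = 1566·463/3497 = 207.3371
OR_MH = (72.5846 + 38.0289) / (228.2234 + 207.3371) = 110.6135 / 435.5606 = 0.25396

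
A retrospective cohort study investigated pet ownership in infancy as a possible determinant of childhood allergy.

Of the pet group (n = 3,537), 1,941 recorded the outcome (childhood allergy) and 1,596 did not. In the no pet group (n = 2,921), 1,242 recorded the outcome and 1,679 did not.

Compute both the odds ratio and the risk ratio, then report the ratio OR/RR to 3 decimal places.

From the description: a = 1941, b = 1596, c = 1242, d = 1679.
OR = (1941·1679)/(1596·1242) = 3258939/1982232 = 1.64408
Risk in exposed = 1941/3537 = 0.54877; risk in unexposed = 1242/2921 = 0.42520; RR = 1.29063
OR/RR = 1.64408 / 1.29063 = 1.27386
The outcome is not rare, so the OR lies further from 1 than the RR.

1.274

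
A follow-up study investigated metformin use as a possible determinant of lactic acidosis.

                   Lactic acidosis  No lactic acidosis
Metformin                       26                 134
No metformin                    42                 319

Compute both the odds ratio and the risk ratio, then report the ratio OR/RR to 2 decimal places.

1.06

Cells: a = 26, b = 134, c = 42, d = 319.
OR = (26·319)/(134·42) = 8294/5628 = 1.47370
Risk in exposed = 26/160 = 0.16250; risk in unexposed = 42/361 = 0.11634; RR = 1.39673
OR/RR = 1.47370 / 1.39673 = 1.05511
The outcome is not rare, so the OR lies further from 1 than the RR.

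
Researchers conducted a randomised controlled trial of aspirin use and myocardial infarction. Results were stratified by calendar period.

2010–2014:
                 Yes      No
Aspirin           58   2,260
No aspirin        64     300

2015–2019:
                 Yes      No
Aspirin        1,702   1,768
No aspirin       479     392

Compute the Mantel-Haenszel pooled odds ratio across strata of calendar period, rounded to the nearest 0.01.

0.64

OR_MH = Σ(aᵢdᵢ/nᵢ) / Σ(bᵢcᵢ/nᵢ), where nᵢ is the stratum total.
Stratum 1 (2010–2014): n = 2682; a·d/n = 58·300/2682 = 6.4877; b·c/n = 2260·64/2682 = 53.9299
Stratum 2 (2015–2019): n = 4341; a·d/n = 1702·392/4341 = 153.6936; b·c/n = 1768·479/4341 = 195.0868
OR_MH = (6.4877 + 153.6936) / (53.9299 + 195.0868) = 160.1813 / 249.0167 = 0.64326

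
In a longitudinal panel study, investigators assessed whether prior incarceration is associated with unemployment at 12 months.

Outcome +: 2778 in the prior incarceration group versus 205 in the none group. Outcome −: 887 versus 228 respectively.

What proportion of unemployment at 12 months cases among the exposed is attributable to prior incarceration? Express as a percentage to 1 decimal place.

From the description: a = 2778, b = 887, c = 205, d = 228.
Risk in exposed = 2778/3665 = 0.75798; risk in unexposed = 205/433 = 0.47344.
RR = 0.75798/0.47344 = 1.60100
AR% = (RR − 1)/RR × 100 = (1.60100 − 1)/1.60100 × 100 = 37.5392%

37.5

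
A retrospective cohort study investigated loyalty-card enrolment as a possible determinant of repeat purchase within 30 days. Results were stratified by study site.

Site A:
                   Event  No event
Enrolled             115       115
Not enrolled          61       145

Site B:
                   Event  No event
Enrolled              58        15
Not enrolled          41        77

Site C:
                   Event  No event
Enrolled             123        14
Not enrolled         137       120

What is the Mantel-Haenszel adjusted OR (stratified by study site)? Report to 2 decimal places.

4.10

OR_MH = Σ(aᵢdᵢ/nᵢ) / Σ(bᵢcᵢ/nᵢ), where nᵢ is the stratum total.
Stratum 1 (Site A): n = 436; a·d/n = 115·145/436 = 38.2454; b·c/n = 115·61/436 = 16.0894
Stratum 2 (Site B): n = 191; a·d/n = 58·77/191 = 23.3822; b·c/n = 15·41/191 = 3.2199
Stratum 3 (Site C): n = 394; a·d/n = 123·120/394 = 37.4619; b·c/n = 14·137/394 = 4.8680
OR_MH = (38.2454 + 23.3822 + 37.4619) / (16.0894 + 3.2199 + 4.8680) = 99.0895 / 24.1774 = 4.09844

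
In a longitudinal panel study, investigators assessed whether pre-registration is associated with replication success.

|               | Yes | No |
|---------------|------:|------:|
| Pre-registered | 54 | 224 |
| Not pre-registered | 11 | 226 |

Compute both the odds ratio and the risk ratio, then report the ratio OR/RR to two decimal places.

Cells: a = 54, b = 224, c = 11, d = 226.
OR = (54·226)/(224·11) = 12204/2464 = 4.95292
Risk in exposed = 54/278 = 0.19424; risk in unexposed = 11/237 = 0.04641; RR = 4.18509
OR/RR = 4.95292 / 4.18509 = 1.18347
The outcome is not rare, so the OR lies further from 1 than the RR.

1.18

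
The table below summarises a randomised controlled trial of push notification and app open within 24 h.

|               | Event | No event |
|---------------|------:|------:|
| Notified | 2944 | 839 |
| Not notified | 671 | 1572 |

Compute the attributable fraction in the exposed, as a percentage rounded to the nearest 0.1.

Cells: a = 2944, b = 839, c = 671, d = 1572.
Risk in exposed = 2944/3783 = 0.77822; risk in unexposed = 671/2243 = 0.29915.
RR = 0.77822/0.29915 = 2.60141
AR% = (RR − 1)/RR × 100 = (2.60141 − 1)/2.60141 × 100 = 61.5593%

61.6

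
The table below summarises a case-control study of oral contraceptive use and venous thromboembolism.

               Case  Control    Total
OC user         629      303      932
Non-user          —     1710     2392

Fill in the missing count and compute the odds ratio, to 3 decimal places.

The missing cell is in the unexposed row: 2392 − 1710 = 682.
So a = 629, b = 303, c = 682, d = 1710.
OR = (a·d)/(b·c) = (629 × 1710) / (303 × 682) = 1075590 / 206646 = 5.20499

5.205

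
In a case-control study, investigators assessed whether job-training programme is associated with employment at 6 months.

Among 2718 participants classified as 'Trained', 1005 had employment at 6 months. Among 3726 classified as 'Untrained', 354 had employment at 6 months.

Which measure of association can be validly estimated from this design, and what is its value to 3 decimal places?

5.588

From the description: a = 1005, b = 1713, c = 354, d = 3372.
This is a case-control study: participants were sampled on outcome status, so risks in the source population cannot be estimated directly — relative risk is not valid here. The odds ratio is the appropriate measure.
OR = (a·d)/(b·c) = (1005 × 3372) / (1713 × 354) = 3388860 / 606402 = 5.58847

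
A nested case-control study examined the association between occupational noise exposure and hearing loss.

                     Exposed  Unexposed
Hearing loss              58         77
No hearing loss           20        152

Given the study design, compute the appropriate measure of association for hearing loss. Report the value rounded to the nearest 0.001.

5.725

Reading the table with exposure as columns: a = 58 (Exposed, case), b = 20 (Exposed, non-case), c = 77 (Unexposed, case), d = 152.
This is a nested case-control study: participants were sampled on outcome status, so risks in the source population cannot be estimated directly — relative risk is not valid here. The odds ratio is the appropriate measure.
OR = (a·d)/(b·c) = (58 × 152) / (20 × 77) = 8816 / 1540 = 5.72468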